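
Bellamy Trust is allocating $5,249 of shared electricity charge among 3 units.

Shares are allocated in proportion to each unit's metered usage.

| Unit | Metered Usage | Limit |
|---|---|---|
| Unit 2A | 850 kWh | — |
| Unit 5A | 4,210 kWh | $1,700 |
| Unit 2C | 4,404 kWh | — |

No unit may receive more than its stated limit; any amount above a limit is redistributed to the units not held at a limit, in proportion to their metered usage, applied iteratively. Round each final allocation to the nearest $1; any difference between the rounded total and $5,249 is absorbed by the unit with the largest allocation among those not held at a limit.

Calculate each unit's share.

Unit 2A: $574; Unit 5A: $1,700; Unit 2C: $2,975

Metered usage total: 9,464.
Proportional shares (ignoring caps): Unit 2A 471.43; Unit 5A 2,334.98; Unit 2C 2,442.58.
Capped: Unit 5A ($1,700); remaining pool $3,549 reallocated over remaining metered usage 5,254.
Remaining shares: Unit 2A 574.16 → $574; Unit 2C 2,974.84 → $2,975.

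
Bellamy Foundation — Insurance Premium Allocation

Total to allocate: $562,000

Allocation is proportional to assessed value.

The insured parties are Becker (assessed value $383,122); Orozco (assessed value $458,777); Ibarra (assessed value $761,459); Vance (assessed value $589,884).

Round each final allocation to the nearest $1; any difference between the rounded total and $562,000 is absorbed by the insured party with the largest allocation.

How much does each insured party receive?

Becker: $98,172 | Orozco: $117,558 | Ibarra: $195,117 | Vance: $151,153

Assessed value total: 2,193,242.
Raw shares: Becker 383,122/2,193,242 × $562,000 = 98,171.82; Orozco 458,777/2,193,242 × $562,000 = 117,557.79; Ibarra 761,459/2,193,242 × $562,000 = 195,117.53; Vance 589,884/2,193,242 × $562,000 = 151,152.86.
Rounded to nearest $1: Becker $98,172; Orozco $117,558; Ibarra $195,118; Vance $151,153. Sum = $562,001.
Difference $562,000 − $562,001 = −$1 applied to largest allocation (Ibarra): Ibarra becomes $195,117.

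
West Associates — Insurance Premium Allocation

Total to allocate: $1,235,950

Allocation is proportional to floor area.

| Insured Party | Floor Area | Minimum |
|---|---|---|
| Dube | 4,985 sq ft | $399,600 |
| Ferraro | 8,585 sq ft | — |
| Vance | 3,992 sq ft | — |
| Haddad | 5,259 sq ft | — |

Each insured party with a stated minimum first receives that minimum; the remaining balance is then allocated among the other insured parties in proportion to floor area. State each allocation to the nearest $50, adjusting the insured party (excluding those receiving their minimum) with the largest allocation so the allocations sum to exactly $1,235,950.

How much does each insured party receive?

Fund the minimums — Dube $399,600. Remaining pool $836,350.
Remaining pool split over remaining floor area 17,836: Ferraro 402,560.26 → $402,550; Vance 187,189.35 → $187,200; Haddad 246,600.40 → $246,600.

Dube: $399,600 | Ferraro: $402,550 | Vance: $187,200 | Haddad: $246,600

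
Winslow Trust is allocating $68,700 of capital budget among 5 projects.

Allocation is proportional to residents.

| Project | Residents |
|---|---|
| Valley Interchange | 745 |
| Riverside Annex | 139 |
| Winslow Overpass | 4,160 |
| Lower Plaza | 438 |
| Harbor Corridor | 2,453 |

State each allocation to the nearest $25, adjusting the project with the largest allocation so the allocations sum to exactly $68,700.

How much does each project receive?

Combined residents = 7,935.
Unrounded shares: Valley Interchange 745/7,935 × $68,700 = 6,450.09; Riverside Annex 139/7,935 × $68,700 = 1,203.44; Winslow Overpass 4,160/7,935 × $68,700 = 36,016.64; Lower Plaza 438/7,935 × $68,700 = 3,792.14; Harbor Corridor 2,453/7,935 × $68,700 = 21,237.69.
After rounding ($25): Valley Interchange $6,450; Riverside Annex $1,200; Winslow Overpass $36,025; Lower Plaza $3,800; Harbor Corridor $21,250. Sum = $68,725.
Difference $68,700 − $68,725 = −$25 applied to largest allocation (Winslow Overpass): Winslow Overpass becomes $36,000.

Valley Interchange: $6,450 | Riverside Annex: $1,200 | Winslow Overpass: $36,000 | Lower Plaza: $3,800 | Harbor Corridor: $21,250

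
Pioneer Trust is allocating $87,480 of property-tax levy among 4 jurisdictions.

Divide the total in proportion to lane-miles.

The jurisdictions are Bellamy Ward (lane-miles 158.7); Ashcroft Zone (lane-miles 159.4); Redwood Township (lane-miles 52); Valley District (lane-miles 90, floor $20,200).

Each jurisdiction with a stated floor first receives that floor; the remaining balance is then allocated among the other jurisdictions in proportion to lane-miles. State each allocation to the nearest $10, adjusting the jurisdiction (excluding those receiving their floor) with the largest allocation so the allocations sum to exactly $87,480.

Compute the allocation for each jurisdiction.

Minimums first: Valley District $20,200. Residual $67,280.
Residual split over remaining lane-miles 370.1: Bellamy Ward 28,849.87 → $28,850; Ashcroft Zone 28,977.12 → $28,980; Redwood Township 9,453.01 → $9,450.

Bellamy Ward: $28,850 | Ashcroft Zone: $28,980 | Redwood Township: $9,450 | Valley District: $20,200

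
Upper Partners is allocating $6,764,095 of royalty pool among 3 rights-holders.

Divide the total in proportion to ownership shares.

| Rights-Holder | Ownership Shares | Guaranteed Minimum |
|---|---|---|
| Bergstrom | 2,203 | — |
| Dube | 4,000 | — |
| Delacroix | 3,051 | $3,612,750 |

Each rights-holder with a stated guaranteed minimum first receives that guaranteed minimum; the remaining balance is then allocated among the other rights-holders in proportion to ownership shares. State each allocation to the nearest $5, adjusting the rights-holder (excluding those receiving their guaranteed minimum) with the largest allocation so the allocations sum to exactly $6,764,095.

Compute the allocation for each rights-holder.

Guaranteed amounts: Delacroix $3,612,750. Remaining pool $3,151,345.
Remaining pool split over remaining ownership shares 6,203: Bergstrom 1,119,202.49 → $1,119,200; Dube 2,032,142.51 → $2,032,145.

Bergstrom: $1,119,200 · Dube: $2,032,145 · Delacroix: $3,612,750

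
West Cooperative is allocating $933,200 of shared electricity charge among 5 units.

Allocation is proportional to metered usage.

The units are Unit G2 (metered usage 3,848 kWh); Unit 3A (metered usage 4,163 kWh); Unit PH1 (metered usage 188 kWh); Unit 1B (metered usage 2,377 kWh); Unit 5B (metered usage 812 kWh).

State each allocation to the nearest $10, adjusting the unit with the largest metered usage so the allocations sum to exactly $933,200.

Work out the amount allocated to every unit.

Unit G2: $315,330 · Unit 3A: $341,130 · Unit PH1: $15,410 · Unit 1B: $194,790 · Unit 5B: $66,540

Metered usage total: 11,388.
Unrounded shares: Unit G2 3,848/11,388 × $933,200 = 315,327.85; Unit 3A 4,163/11,388 × $933,200 = 341,140.81; Unit PH1 188/11,388 × $933,200 = 15,405.83; Unit 1B 2,377/11,388 × $933,200 = 194,785.42; Unit 5B 812/11,388 × $933,200 = 66,540.08.
Rounded to nearest $10: Unit G2 $315,330; Unit 3A $341,140; Unit PH1 $15,410; Unit 1B $194,790; Unit 5B $66,540. Sum = $933,210.
Difference $933,200 − $933,210 = −$10 applied to largest metered usage (Unit 3A): Unit 3A becomes $341,130.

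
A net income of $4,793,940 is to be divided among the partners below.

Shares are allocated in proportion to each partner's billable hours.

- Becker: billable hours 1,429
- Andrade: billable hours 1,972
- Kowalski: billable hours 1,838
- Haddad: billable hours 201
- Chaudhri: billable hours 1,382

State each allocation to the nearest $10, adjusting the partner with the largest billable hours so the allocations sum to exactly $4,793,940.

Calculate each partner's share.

Total billable hours = 6,822.
Pro-rata amounts: Becker 1,429/6,822 × $4,793,940 = 1,004,183.56; Andrade 1,972/6,822 × $4,793,940 = 1,385,759.26; Kowalski 1,838/6,822 × $4,793,940 = 1,291,595.09; Haddad 201/6,822 × $4,793,940 = 141,246.25; Chaudhri 1,382/6,822 × $4,793,940 = 971,155.83.
At nearest $10: Becker $1,004,180; Andrade $1,385,760; Kowalski $1,291,600; Haddad $141,250; Chaudhri $971,160. Sum = $4,793,950.
Difference $4,793,940 − $4,793,950 = −$10 applied to largest billable hours (Andrade): Andrade becomes $1,385,750.

Becker: $1,004,180 | Andrade: $1,385,750 | Kowalski: $1,291,600 | Haddad: $141,250 | Chaudhri: $971,160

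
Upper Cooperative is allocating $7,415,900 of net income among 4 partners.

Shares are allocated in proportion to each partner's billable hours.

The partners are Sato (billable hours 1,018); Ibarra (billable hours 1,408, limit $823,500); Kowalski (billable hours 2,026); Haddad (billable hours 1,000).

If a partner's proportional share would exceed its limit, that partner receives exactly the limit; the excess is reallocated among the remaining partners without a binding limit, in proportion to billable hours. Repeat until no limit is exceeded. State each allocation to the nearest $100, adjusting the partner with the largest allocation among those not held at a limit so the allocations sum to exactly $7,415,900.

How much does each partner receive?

Sato: $1,659,500 · Ibarra: $823,500 · Kowalski: $3,302,700 · Haddad: $1,630,200

Sum of billable hours: 5,452.
Proportional shares (ignoring caps): Sato 1,384,700.33; Ibarra 1,915,184.74; Kowalski 2,755,798.50; Haddad 1,360,216.43.
Held at cap: Ibarra ($823,500); residual $6,592,400 reallocated over remaining billable hours 4,044.
Remaining shares: Sato 1,659,511.18 → $1,659,500; Kowalski 3,302,720.67 → $3,302,700; Haddad 1,630,168.15 → $1,630,200.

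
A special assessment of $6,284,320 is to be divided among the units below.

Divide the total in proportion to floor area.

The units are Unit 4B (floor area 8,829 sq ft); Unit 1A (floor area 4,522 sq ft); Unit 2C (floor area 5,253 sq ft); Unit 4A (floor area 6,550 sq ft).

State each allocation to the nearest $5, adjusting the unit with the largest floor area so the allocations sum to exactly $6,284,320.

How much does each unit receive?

Sum of floor area: 8,829 + 4,522 + 5,253 + 6,550 = 25,154.
Pro-rata amounts: Unit 4B 2,205,782.83; Unit 1A 1,129,748.55; Unit 2C 1,312,377.08; Unit 4A 1,636,411.54.
Rounded to nearest $5: Unit 4B $2,205,785; Unit 1A $1,129,750; Unit 2C $1,312,375; Unit 4A $1,636,410. Sum = $6,284,320.
Sum already equals the total — no adjustment.

Unit 4B: $2,205,785 · Unit 1A: $1,129,750 · Unit 2C: $1,312,375 · Unit 4A: $1,636,410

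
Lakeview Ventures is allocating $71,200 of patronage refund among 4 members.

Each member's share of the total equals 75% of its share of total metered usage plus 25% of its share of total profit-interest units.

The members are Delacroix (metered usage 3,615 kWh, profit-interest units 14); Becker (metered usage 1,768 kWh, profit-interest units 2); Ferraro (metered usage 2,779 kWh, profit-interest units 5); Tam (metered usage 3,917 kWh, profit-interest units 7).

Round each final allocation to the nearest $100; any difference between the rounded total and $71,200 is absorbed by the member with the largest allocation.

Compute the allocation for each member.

Delacroix: $24,800; Becker: $9,100; Ferraro: $15,500; Tam: $21,800

Totals — metered usage 12,079, profit-interest units 28.
Blended shares (75% metered usage + 25% profit-interest units): Delacroix 0.3495; Becker 0.1276; Ferraro 0.2172; Tam 0.3057.
Raw shares: Delacroix 24,881.54; Becker 9,087.57; Ferraro 15,464.24; Tam 21,766.65.
At nearest $100: Delacroix $24,900; Becker $9,100; Ferraro $15,500; Tam $21,800. Sum = $71,300.
Difference $71,200 − $71,300 = −$100 applied to largest allocation (Delacroix): Delacroix becomes $24,800.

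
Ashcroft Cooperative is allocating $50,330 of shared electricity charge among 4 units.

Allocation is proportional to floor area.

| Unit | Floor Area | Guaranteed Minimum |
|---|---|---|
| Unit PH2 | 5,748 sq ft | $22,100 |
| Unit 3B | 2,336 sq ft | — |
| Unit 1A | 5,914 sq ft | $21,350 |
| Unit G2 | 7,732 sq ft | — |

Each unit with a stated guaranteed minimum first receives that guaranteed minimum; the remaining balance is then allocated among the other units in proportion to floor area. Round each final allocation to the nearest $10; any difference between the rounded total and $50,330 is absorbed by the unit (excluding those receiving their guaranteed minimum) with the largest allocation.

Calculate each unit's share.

Minimums first: Unit PH2 $22,100; Unit 1A $21,350. Remaining pool $6,880.
Remaining pool split over remaining floor area 10,068: Unit 3B 1,596.31 → $1,600; Unit G2 5,283.69 → $5,280.

Unit PH2: $22,100; Unit 3B: $1,600; Unit 1A: $21,350; Unit G2: $5,280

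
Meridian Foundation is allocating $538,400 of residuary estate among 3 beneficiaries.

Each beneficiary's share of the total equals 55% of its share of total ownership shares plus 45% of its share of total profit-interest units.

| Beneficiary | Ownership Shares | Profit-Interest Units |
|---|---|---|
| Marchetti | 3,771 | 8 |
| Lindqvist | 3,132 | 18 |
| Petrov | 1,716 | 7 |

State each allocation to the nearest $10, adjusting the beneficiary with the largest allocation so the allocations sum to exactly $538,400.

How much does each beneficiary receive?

Marchetti: $188,290 · Lindqvist: $239,760 · Petrov: $110,350

Ownership shares total 8,619; profit-interest units total 33.
Combined weights (55% ownership shares + 45% profit-interest units): Marchetti 0.3497; Lindqvist 0.4453; Petrov 0.2050.
Raw shares: Marchetti 188,293.49; Lindqvist 239,757.77; Petrov 110,348.75.
After rounding ($10): Marchetti $188,290; Lindqvist $239,760; Petrov $110,350. Sum = $538,400.
Sum already equals the total — no adjustment.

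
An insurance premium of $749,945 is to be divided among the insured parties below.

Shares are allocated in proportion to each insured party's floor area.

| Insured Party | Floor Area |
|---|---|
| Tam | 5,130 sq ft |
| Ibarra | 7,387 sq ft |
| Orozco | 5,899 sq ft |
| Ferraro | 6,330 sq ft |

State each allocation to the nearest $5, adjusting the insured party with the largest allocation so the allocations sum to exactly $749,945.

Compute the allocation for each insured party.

Tam: $155,470; Ibarra: $223,865; Orozco: $178,775; Ferraro: $191,835

Floor area total: 24,746.
Raw shares: Tam 5,130/24,746 × $749,945 = 155,468.27; Ibarra 7,387/24,746 × $749,945 = 223,868.25; Orozco 5,899/24,746 × $749,945 = 178,773.36; Ferraro 6,330/24,746 × $749,945 = 191,835.12.
At nearest $5: Tam $155,470; Ibarra $223,870; Orozco $178,775; Ferraro $191,835. Sum = $749,950.
Difference $749,945 − $749,950 = −$5 applied to largest allocation (Ibarra): Ibarra becomes $223,865.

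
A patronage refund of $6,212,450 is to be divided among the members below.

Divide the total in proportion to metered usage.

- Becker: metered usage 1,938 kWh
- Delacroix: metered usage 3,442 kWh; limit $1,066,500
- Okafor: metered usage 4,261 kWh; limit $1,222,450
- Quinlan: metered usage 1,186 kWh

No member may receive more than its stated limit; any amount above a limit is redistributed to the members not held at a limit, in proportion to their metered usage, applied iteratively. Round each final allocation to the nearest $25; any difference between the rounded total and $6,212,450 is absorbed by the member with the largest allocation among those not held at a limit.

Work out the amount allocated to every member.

Total metered usage = 10,827.
Unconstrained shares: Becker 1,112,009.61; Delacroix 1,974,993.34; Okafor 2,444,929.29; Quinlan 680,517.75.
Capped: Delacroix ($1,066,500), Okafor ($1,222,450); residual $3,923,500 reallocated over remaining metered usage 3,124.
Redistributed shares: Becker 2,433,976.63 → $2,433,975; Quinlan 1,489,523.37 → $1,489,525.

Becker: $2,433,975 | Delacroix: $1,066,500 | Okafor: $1,222,450 | Quinlan: $1,489,525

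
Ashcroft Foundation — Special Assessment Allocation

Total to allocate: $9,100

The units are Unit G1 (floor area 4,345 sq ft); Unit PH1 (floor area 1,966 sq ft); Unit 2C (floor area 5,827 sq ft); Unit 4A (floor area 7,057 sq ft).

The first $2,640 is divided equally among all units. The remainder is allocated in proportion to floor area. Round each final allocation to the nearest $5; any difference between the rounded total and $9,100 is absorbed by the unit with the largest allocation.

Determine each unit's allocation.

Unit G1: $2,120; Unit PH1: $1,320; Unit 2C: $2,620; Unit 4A: $3,040

First tranche $2,640 split equally: $660 each.
Remainder $6,460 by floor area (total 19,195): Unit G1 1,462.29 → $1,460; Unit PH1 661.65 → $660; Unit 2C 1,961.05 → $1,960; Unit 4A 2,375.00 → $2,375.
Rounding difference +$5 on remainder applied to Unit 4A.
Totals: Unit G1 $660 + $1,460 = $2,120; Unit PH1 $660 + $660 = $1,320; Unit 2C $660 + $1,960 = $2,620; Unit 4A $660 + $2,380 = $3,040.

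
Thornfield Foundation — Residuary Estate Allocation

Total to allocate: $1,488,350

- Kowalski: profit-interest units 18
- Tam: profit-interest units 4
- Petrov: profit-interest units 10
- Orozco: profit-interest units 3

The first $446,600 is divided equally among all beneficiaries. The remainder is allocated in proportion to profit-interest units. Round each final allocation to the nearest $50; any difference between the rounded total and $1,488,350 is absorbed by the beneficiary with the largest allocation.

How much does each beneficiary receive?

Kowalski: $647,400 | Tam: $230,700 | Petrov: $409,300 | Orozco: $200,950

First tranche $446,600 split equally: $111,650 each.
Remainder $1,041,750 by profit-interest units (total 35): Kowalski 535,757.14 → $535,750; Tam 119,057.14 → $119,050; Petrov 297,642.86 → $297,650; Orozco 89,292.86 → $89,300.
Totals: Kowalski $111,650 + $535,750 = $647,400; Tam $111,650 + $119,050 = $230,700; Petrov $111,650 + $297,650 = $409,300; Orozco $111,650 + $89,300 = $200,950.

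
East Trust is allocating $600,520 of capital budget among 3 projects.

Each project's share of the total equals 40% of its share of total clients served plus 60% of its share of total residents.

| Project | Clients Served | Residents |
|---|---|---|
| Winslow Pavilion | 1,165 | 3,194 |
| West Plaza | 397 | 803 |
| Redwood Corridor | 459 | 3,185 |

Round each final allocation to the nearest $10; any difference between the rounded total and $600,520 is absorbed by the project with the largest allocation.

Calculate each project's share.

Clients served total 2,021; residents total 7,182.
Blended shares (40% clients served + 60% residents): Winslow Pavilion 0.4974; West Plaza 0.1457; Redwood Corridor 0.3569.
Proportional shares: Winslow Pavilion 298,706.26; West Plaza 87,471.35; Redwood Corridor 214,342.39.
After rounding ($10): Winslow Pavilion $298,710; West Plaza $87,470; Redwood Corridor $214,340. Sum = $600,520.
Sum already equals the total — no adjustment.

Winslow Pavilion: $298,710 | West Plaza: $87,470 | Redwood Corridor: $214,340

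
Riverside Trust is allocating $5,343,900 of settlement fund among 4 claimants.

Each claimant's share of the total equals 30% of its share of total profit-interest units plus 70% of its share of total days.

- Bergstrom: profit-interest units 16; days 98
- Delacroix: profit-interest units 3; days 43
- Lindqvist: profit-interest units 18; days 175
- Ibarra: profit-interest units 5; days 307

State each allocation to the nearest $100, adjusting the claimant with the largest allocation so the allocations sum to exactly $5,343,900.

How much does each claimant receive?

Bergstrom: $1,199,200; Delacroix: $372,700; Lindqvist: $1,737,800; Ibarra: $2,034,200

Totals — profit-interest units 42, days 623.
Blended shares (30% profit-interest units + 70% days): Bergstrom 0.2244; Delacroix 0.0697; Lindqvist 0.3252; Ibarra 0.3807.
Raw shares: Bergstrom 1,199,160.87; Delacroix 372,700.57; Lindqvist 1,737,839.71; Ibarra 2,034,198.85.
Rounded to nearest $100: Bergstrom $1,199,200; Delacroix $372,700; Lindqvist $1,737,800; Ibarra $2,034,200. Sum = $5,343,900.
Sum already equals the total — no adjustment.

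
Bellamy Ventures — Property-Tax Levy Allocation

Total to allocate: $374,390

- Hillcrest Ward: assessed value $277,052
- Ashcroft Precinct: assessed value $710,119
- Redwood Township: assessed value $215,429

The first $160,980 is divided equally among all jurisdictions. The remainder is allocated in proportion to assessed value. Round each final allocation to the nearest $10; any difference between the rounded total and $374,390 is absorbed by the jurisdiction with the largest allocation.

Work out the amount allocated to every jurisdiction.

Hillcrest Ward: $102,820 · Ashcroft Precinct: $179,680 · Redwood Township: $91,890

Equal tier: $160,980 ÷ 3 = $53,660 apiece.
Remainder $213,410 by assessed value (total 1,202,600): Hillcrest Ward 49,164.87 → $49,160; Ashcroft Precinct 126,015.71 → $126,020; Redwood Township 38,229.42 → $38,230.
Totals: Hillcrest Ward $53,660 + $49,160 = $102,820; Ashcroft Precinct $53,660 + $126,020 = $179,680; Redwood Township $53,660 + $38,230 = $91,890.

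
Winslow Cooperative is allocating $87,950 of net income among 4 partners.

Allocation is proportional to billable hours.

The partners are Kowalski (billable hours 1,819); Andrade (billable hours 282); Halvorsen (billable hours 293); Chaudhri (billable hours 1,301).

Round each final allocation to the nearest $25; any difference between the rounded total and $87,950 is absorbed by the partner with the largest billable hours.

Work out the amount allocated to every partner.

Sum of billable hours: 1,819 + 282 + 293 + 1,301 = 3,695.
Proportional shares: Kowalski 43,296.63; Andrade 6,712.29; Halvorsen 6,974.11; Chaudhri 30,966.97.
After rounding ($25): Kowalski $43,300; Andrade $6,700; Halvorsen $6,975; Chaudhri $30,975. Sum = $87,950.
No rounding difference to absorb.

Kowalski: $43,300; Andrade: $6,700; Halvorsen: $6,975; Chaudhri: $30,975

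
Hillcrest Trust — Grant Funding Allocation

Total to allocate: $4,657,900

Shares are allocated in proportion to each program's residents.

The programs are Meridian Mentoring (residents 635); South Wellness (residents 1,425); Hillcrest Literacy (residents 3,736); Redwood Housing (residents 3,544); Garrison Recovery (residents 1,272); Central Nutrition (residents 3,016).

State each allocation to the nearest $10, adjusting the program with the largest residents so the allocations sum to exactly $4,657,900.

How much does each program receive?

Sum of residents: 13,628.
Unrounded shares: Meridian Mentoring 635/13,628 × $4,657,900 = 217,035.99; South Wellness 1,425/13,628 × $4,657,900 = 487,049.27; Hillcrest Literacy 3,736/13,628 × $4,657,900 = 1,276,923.57; Redwood Housing 3,544/13,628 × $4,657,900 = 1,211,300.09; Garrison Recovery 1,272/13,628 × $4,657,900 = 434,755.56; Central Nutrition 3,016/13,628 × $4,657,900 = 1,030,835.52.
After rounding ($10): Meridian Mentoring $217,040; South Wellness $487,050; Hillcrest Literacy $1,276,920; Redwood Housing $1,211,300; Garrison Recovery $434,760; Central Nutrition $1,030,840. Sum = $4,657,910.
Difference $4,657,900 − $4,657,910 = −$10 applied to largest residents (Hillcrest Literacy): Hillcrest Literacy becomes $1,276,910.

Meridian Mentoring: $217,040; South Wellness: $487,050; Hillcrest Literacy: $1,276,910; Redwood Housing: $1,211,300; Garrison Recovery: $434,760; Central Nutrition: $1,030,840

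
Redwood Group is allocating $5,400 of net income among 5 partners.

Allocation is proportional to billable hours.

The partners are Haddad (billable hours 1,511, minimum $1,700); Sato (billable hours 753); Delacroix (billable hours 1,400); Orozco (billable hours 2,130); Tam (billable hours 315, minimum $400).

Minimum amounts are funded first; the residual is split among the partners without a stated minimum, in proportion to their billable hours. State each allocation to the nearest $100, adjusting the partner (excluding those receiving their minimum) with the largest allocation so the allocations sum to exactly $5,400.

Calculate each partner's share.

Guaranteed amounts: Haddad $1,700; Tam $400. Remaining pool $3,300.
Remaining pool split over remaining billable hours 4,283: Sato 580.18 → $600; Delacroix 1,078.68 → $1,100; Orozco 1,641.14 → $1,600.

Haddad: $1,700 · Sato: $600 · Delacroix: $1,100 · Orozco: $1,600 · Tam: $400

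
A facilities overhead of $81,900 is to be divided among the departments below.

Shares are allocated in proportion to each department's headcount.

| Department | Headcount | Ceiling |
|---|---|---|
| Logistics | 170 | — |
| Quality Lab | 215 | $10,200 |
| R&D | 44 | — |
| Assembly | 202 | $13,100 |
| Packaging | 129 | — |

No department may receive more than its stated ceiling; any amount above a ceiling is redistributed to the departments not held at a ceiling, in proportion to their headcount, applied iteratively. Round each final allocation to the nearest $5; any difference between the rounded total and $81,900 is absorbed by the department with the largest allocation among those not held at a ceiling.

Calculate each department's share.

Logistics: $29,045; Quality Lab: $10,200; R&D: $7,515; Assembly: $13,100; Packaging: $22,040

Headcount total: 760.
Pro-rata shares before constraints: Logistics 18,319.74; Quality Lab 23,169.08; R&D 4,741.58; Assembly 21,768.16; Packaging 13,901.45.
Held at cap: Quality Lab ($10,200), Assembly ($13,100); remaining pool $58,600 reallocated over remaining headcount 343.
Remaining shares: Logistics 29,043.73 → $29,045; R&D 7,517.20 → $7,515; Packaging 22,039.07 → $22,040.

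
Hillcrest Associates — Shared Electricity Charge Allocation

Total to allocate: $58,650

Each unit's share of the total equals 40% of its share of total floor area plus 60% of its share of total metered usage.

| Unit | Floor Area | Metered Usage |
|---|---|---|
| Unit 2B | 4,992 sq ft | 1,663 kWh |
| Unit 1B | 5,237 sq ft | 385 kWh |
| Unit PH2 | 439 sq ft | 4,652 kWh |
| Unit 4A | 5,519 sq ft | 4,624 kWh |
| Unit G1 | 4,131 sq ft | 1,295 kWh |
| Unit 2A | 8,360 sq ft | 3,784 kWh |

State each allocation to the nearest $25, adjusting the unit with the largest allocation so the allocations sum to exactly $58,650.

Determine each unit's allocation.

Floor area total 28,678; metered usage total 16,403.
Blended shares (40% floor area + 60% metered usage): Unit 2B 0.1305; Unit 1B 0.0871; Unit PH2 0.1763; Unit 4A 0.2461; Unit G1 0.1050; Unit 2A 0.2550.
Unrounded shares: Unit 2B 7,651.40; Unit 1B 5,110.08; Unit PH2 10,339.24; Unit 4A 14,434.86; Unit G1 6,157.57; Unit 2A 14,956.85.
At nearest $25: Unit 2B $7,650; Unit 1B $5,100; Unit PH2 $10,350; Unit 4A $14,425; Unit G1 $6,150; Unit 2A $14,950. Sum = $58,625.
Difference $58,650 − $58,625 = +$25 applied to largest allocation (Unit 2A): Unit 2A becomes $14,975.

Unit 2B: $7,650 · Unit 1B: $5,100 · Unit PH2: $10,350 · Unit 4A: $14,425 · Unit G1: $6,150 · Unit 2A: $14,975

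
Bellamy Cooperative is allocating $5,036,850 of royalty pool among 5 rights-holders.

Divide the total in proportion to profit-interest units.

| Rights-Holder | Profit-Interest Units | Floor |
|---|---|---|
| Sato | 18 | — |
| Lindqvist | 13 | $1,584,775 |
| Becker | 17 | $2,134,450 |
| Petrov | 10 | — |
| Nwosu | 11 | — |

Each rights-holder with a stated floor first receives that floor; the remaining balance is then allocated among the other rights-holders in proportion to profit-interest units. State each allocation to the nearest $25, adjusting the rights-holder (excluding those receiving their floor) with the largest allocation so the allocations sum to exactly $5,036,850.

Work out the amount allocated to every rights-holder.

Fund the minimums — Lindqvist $1,584,775; Becker $2,134,450. Remaining pool $1,317,625.
Remaining pool split over remaining profit-interest units 39: Sato 608,134.62 → $608,125; Petrov 337,852.56 → $337,850; Nwosu 371,637.82 → $371,650.

Sato: $608,125 | Lindqvist: $1,584,775 | Becker: $2,134,450 | Petrov: $337,850 | Nwosu: $371,650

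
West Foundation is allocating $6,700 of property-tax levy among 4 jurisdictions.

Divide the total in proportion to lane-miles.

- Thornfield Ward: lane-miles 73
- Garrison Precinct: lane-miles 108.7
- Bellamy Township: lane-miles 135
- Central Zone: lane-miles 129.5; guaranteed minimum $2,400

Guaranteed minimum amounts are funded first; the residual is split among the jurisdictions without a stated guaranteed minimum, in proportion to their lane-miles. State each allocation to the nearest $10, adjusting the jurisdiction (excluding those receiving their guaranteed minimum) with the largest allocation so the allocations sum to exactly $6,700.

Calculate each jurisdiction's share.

Thornfield Ward: $990; Garrison Precinct: $1,480; Bellamy Township: $1,830; Central Zone: $2,400

Fund the minimums — Central Zone $2,400. Remaining pool $4,300.
Remaining pool split over remaining lane-miles 316.7: Thornfield Ward 991.16 → $990; Garrison Precinct 1,475.88 → $1,480; Bellamy Township 1,832.96 → $1,830.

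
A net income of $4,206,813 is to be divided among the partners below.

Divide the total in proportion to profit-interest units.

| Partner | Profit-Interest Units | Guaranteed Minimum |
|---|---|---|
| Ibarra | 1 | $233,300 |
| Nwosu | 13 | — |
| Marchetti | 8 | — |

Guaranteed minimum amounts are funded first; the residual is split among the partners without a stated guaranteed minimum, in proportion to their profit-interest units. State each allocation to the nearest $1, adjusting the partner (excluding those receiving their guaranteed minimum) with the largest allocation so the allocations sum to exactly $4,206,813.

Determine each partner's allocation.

Guaranteed amounts: Ibarra $233,300. Balance $3,973,513.
Balance split over remaining profit-interest units 21: Nwosu 2,459,793.76 → $2,459,794; Marchetti 1,513,719.24 → $1,513,719.

Ibarra: $233,300; Nwosu: $2,459,794; Marchetti: $1,513,719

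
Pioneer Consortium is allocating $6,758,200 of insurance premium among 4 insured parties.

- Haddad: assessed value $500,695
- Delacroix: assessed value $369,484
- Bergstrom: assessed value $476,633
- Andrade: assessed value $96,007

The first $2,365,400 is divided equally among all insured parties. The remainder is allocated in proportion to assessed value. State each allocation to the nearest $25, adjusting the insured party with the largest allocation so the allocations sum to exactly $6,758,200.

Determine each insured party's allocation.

Haddad: $2,115,775 | Delacroix: $1,716,275 | Bergstrom: $2,042,500 | Andrade: $883,650

First tranche $2,365,400 split equally: $591,350 each.
Remainder $4,392,800 by assessed value (total 1,442,819): Haddad 1,524,413.66 → $1,524,425; Delacroix 1,124,929.26 → $1,124,925; Bergstrom 1,451,154.61 → $1,451,150; Andrade 292,302.46 → $292,300.
Totals: Haddad $591,350 + $1,524,425 = $2,115,775; Delacroix $591,350 + $1,124,925 = $1,716,275; Bergstrom $591,350 + $1,451,150 = $2,042,500; Andrade $591,350 + $292,300 = $883,650.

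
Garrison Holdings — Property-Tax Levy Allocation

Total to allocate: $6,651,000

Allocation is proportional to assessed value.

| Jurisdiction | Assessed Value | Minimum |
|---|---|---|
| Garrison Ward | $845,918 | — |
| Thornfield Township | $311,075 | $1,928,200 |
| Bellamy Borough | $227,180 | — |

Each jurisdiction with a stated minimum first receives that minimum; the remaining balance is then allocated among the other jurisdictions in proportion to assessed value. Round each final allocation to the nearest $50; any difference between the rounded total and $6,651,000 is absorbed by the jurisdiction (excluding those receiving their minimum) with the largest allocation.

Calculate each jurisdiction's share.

Garrison Ward: $3,722,950 · Thornfield Township: $1,928,200 · Bellamy Borough: $999,850

Minimums first: Thornfield Township $1,928,200. Balance $4,722,800.
Balance split over remaining assessed value 1,073,098: Garrison Ward 3,722,960.56 → $3,722,950; Bellamy Borough 999,839.44 → $999,850.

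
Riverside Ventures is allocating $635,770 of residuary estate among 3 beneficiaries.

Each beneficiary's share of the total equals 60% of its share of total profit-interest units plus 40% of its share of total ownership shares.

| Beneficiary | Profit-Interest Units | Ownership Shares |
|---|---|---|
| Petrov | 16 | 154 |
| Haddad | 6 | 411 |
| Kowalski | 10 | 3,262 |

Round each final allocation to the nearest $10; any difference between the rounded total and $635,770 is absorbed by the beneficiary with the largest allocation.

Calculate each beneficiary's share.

Petrov: $200,960; Haddad: $98,840; Kowalski: $335,970

Totals — profit-interest units 32, ownership shares 3,827.
Blended shares (60% profit-interest units + 40% ownership shares): Petrov 0.3161; Haddad 0.1555; Kowalski 0.5284.
Pro-rata amounts: Petrov 200,964.45; Haddad 98,835.49; Kowalski 335,970.06.
At nearest $10: Petrov $200,960; Haddad $98,840; Kowalski $335,970. Sum = $635,770.
Sum already equals the total — no adjustment.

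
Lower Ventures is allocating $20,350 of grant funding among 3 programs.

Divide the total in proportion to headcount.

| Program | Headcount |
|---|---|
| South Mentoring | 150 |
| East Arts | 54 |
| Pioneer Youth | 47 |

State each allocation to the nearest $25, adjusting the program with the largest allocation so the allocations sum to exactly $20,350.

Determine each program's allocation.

Total headcount = 251.
Pro-rata amounts: South Mentoring 150/251 × $20,350 = 12,161.35; East Arts 54/251 × $20,350 = 4,378.09; Pioneer Youth 47/251 × $20,350 = 3,810.56.
Rounded to nearest $25: South Mentoring $12,150; East Arts $4,375; Pioneer Youth $3,800. Sum = $20,325.
Difference $20,350 − $20,325 = +$25 applied to largest allocation (South Mentoring): South Mentoring becomes $12,175.

South Mentoring: $12,175; East Arts: $4,375; Pioneer Youth: $3,800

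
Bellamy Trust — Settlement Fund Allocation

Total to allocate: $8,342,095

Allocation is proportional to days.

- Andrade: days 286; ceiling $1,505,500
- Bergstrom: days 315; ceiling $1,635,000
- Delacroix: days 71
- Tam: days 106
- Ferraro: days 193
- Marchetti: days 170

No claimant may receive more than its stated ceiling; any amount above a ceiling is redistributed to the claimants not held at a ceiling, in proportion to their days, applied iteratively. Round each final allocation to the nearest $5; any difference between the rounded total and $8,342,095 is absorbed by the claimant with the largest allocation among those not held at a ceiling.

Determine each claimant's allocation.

Andrade: $1,505,500; Bergstrom: $1,635,000; Delacroix: $683,915; Tam: $1,021,055; Ferraro: $1,859,085; Marchetti: $1,637,540

Days total: 1,141.
Pro-rata shares before constraints: Andrade 2,091,007.16; Bergstrom 2,303,032.36; Delacroix 519,096.18; Tam 774,988.67; Ferraro 1,411,064.27; Marchetti 1,242,906.35.
Held at cap: Andrade ($1,505,500), Bergstrom ($1,635,000); balance $5,201,595 reallocated over remaining days 540.
Shares after redistribution: Delacroix 683,913.42 → $683,915; Tam 1,021,053.83 → $1,021,055; Ferraro 1,859,088.58 → $1,859,090; Marchetti 1,637,539.17 → $1,637,540.
Rounding difference −$5 applied to Ferraro → $1,859,085.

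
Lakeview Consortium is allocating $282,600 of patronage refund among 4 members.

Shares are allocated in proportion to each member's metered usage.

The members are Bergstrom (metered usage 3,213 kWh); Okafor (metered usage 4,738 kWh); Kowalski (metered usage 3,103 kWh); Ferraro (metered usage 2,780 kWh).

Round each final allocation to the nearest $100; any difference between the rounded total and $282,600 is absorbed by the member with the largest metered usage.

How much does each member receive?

Bergstrom: $65,600; Okafor: $96,800; Kowalski: $63,400; Ferraro: $56,800

Metered usage total: 3,213 + 4,738 + 3,103 + 2,780 = 13,834.
Pro-rata amounts: Bergstrom 65,634.94; Okafor 96,787.54; Kowalski 63,387.87; Ferraro 56,789.65.
After rounding ($100): Bergstrom $65,600; Okafor $96,800; Kowalski $63,400; Ferraro $56,800. Sum = $282,600.
No rounding difference to absorb.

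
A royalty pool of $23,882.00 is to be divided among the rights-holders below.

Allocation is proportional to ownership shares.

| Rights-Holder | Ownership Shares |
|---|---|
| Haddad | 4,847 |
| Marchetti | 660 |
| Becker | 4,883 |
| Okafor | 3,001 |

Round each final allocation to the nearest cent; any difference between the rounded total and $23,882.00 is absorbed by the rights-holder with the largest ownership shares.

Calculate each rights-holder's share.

Combined ownership shares = 4,847 + 660 + 4,883 + 3,001 = 13,391.
Unrounded shares: Haddad 8,644.3174; Marchetti 1,177.0682; Becker 8,708.5211; Okafor 5,352.0933.
After rounding (cent): Haddad $8,644.32; Marchetti $1,177.07; Becker $8,708.52; Okafor $5,352.09. Sum = $23,882.00.
Rounded total matches; no reconciliation needed.

Haddad: $8,644.32 · Marchetti: $1,177.07 · Becker: $8,708.52 · Okafor: $5,352.09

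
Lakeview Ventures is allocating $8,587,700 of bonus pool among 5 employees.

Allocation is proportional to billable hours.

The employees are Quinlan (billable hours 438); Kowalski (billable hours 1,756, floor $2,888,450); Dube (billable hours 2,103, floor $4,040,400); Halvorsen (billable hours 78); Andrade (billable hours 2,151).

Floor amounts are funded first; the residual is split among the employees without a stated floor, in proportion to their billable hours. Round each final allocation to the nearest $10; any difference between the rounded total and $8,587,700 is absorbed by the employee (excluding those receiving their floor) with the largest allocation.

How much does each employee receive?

Quinlan: $272,430 | Kowalski: $2,888,450 | Dube: $4,040,400 | Halvorsen: $48,520 | Andrade: $1,337,900

Minimums first: Kowalski $2,888,450; Dube $4,040,400. Balance $1,658,850.
Balance split over remaining billable hours 2,667: Quinlan 272,432.06 → $272,430; Halvorsen 48,515.30 → $48,520; Andrade 1,337,902.64 → $1,337,900.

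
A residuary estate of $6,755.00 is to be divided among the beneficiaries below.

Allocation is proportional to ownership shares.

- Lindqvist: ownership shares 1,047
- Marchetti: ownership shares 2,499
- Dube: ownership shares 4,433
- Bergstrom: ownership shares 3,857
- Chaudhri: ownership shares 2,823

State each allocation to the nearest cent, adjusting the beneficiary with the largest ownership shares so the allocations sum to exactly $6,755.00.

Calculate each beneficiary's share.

Ownership shares total: 1,047 + 2,499 + 4,433 + 3,857 + 2,823 = 14,659.
Unrounded shares: Lindqvist 482.4671; Marchetti 1,151.5618; Dube 2,042.7666; Bergstrom 1,777.3405; Chaudhri 1,300.8640.
Rounded to nearest cent: Lindqvist $482.47; Marchetti $1,151.56; Dube $2,042.77; Bergstrom $1,777.34; Chaudhri $1,300.86. Sum = $6,755.00.
Rounded total matches; no reconciliation needed.

Lindqvist: $482.47 | Marchetti: $1,151.56 | Dube: $2,042.77 | Bergstrom: $1,777.34 | Chaudhri: $1,300.86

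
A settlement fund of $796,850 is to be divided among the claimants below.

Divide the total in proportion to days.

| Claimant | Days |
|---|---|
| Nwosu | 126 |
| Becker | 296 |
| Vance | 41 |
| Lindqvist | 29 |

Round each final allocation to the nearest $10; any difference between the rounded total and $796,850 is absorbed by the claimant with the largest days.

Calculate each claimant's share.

Sum of days: 126 + 296 + 41 + 29 = 492.
Unrounded shares: Nwosu 204,071.34; Becker 479,405.69; Vance 66,404.17; Lindqvist 46,968.80.
After rounding ($10): Nwosu $204,070; Becker $479,410; Vance $66,400; Lindqvist $46,970. Sum = $796,850.
Sum already equals the total — no adjustment.

Nwosu: $204,070; Becker: $479,410; Vance: $66,400; Lindqvist: $46,970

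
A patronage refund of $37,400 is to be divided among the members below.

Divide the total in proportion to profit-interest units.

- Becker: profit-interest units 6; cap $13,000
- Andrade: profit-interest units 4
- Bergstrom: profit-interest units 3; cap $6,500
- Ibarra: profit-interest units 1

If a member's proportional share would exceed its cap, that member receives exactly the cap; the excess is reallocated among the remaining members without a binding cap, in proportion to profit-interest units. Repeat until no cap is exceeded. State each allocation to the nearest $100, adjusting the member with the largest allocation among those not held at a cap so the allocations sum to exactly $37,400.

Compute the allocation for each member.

Sum of profit-interest units: 14.
Proportional shares (ignoring caps): Becker 16,028.57; Andrade 10,685.71; Bergstrom 8,014.29; Ibarra 2,671.43.
Capped: Becker ($13,000), Bergstrom ($6,500); remaining pool $17,900 reallocated over remaining profit-interest units 5.
Redistributed shares: Andrade 14,320.00 → $14,300; Ibarra 3,580.00 → $3,600.

Becker: $13,000 | Andrade: $14,300 | Bergstrom: $6,500 | Ibarra: $3,600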